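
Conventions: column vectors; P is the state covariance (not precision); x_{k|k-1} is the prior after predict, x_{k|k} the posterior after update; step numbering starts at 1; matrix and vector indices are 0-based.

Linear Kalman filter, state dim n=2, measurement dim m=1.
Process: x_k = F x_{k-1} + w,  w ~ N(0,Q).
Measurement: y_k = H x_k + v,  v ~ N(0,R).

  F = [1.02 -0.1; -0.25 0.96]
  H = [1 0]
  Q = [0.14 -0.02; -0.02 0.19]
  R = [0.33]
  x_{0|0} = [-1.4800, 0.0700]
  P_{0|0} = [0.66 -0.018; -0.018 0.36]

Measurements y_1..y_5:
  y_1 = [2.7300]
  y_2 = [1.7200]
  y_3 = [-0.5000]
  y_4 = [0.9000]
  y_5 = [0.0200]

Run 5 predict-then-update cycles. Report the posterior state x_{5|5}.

step 1: x^-=[-1.5166, 0.4372]  P^-=[0.8339 -0.2409; -0.2409 0.5717]  S=[1.1639]  K=[0.7165; -0.2070]  nu=[4.2466]  x^+=[1.5260, -0.4418]  P^+=[0.2364 -0.0683; -0.0683 0.5218]
step 2: x^-=[1.6007, -0.8057]  P^-=[0.4051 -0.1990; -0.1990 0.7184]  S=[0.7351]  K=[0.5511; -0.2707]  nu=[0.1193]  x^+=[1.6664, -0.8380]  P^+=[0.1819 -0.0893; -0.0893 0.6646]
step 3: x^-=[1.7836, -1.2211]  P^-=[0.3541 -0.2199; -0.2199 0.8567]  S=[0.6841]  K=[0.5176; -0.3214]  nu=[-2.2836]  x^+=[0.6016, -0.4871]  P^+=[0.1708 -0.1061; -0.1061 0.7861]
step 4: x^-=[0.6623, -0.6180]  P^-=[0.3472 -0.2455; -0.2455 0.9760]  S=[0.6772]  K=[0.5127; -0.3626]  nu=[0.2377]  x^+=[0.7842, -0.7042]  P^+=[0.1692 -0.1196; -0.1196 0.8870]
step 5: x^-=[0.8703, -0.8721]  P^-=[0.3493 -0.2684; -0.2684 1.0755]  S=[0.6793]  K=[0.5142; -0.3952]  nu=[-0.8503]  x^+=[0.4331, -0.5360]  P^+=[0.1697 -0.1304; -0.1304 0.9694]

x_post = [0.4331, -0.5360]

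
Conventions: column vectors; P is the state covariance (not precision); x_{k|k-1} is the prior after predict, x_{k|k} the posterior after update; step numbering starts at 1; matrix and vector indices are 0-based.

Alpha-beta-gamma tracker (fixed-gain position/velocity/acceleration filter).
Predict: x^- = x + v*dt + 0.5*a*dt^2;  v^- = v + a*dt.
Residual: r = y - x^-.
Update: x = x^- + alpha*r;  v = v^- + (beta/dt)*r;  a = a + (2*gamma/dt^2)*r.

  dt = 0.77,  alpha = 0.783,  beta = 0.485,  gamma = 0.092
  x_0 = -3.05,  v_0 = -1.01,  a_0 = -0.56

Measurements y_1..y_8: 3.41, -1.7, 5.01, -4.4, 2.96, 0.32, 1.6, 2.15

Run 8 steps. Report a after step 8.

a_post = 0.3271

step 1: x_pred=-3.9937  r=7.4037  x^+=1.8034  v^+=3.2222  a^+=1.7377
step 2: x_pred=4.7996  r=-6.4996  x^+=-0.2896  v^+=0.4663  a^+=-0.2794
step 3: x_pred=-0.0134  r=5.0234  x^+=3.9199  v^+=3.4152  a^+=1.2795
step 4: x_pred=6.9289  r=-11.3289  x^+=-1.9416  v^+=-2.7353  a^+=-2.2363
step 5: x_pred=-4.7108  r=7.6708  x^+=1.2954  v^+=0.3743  a^+=0.1443
step 6: x_pred=1.6264  r=-1.3064  x^+=0.6035  v^+=-0.3375  a^+=-0.2612
step 7: x_pred=0.2662  r=1.3338  x^+=1.3106  v^+=0.3015  a^+=0.1527
step 8: x_pred=1.5880  r=0.5620  x^+=2.0281  v^+=0.7731  a^+=0.3271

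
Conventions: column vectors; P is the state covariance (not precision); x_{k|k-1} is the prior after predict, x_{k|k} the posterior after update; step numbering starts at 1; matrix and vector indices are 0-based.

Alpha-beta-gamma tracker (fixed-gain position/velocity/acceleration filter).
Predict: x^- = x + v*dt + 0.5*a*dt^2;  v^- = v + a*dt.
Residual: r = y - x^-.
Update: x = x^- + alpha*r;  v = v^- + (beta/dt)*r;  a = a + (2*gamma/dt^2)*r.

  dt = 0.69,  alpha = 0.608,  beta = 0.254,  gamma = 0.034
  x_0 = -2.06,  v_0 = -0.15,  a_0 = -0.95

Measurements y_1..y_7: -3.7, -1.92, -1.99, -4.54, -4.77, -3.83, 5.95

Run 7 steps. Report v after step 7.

step 1: x_pred=-2.3896  r=-1.3104  x^+=-3.1863  v^+=-1.2879  a^+=-1.1372
step 2: x_pred=-4.3457  r=2.4257  x^+=-2.8709  v^+=-1.1796  a^+=-0.7907
step 3: x_pred=-3.8730  r=1.8830  x^+=-2.7281  v^+=-1.0320  a^+=-0.5218
step 4: x_pred=-3.5644  r=-0.9756  x^+=-4.1576  v^+=-1.7511  a^+=-0.6611
step 5: x_pred=-5.5232  r=0.7532  x^+=-5.0653  v^+=-1.9300  a^+=-0.5535
step 6: x_pred=-6.5287  r=2.6987  x^+=-4.8879  v^+=-1.3185  a^+=-0.1681
step 7: x_pred=-5.8377  r=11.7877  x^+=1.3292  v^+=2.9048  a^+=1.5155

v_post = 2.9048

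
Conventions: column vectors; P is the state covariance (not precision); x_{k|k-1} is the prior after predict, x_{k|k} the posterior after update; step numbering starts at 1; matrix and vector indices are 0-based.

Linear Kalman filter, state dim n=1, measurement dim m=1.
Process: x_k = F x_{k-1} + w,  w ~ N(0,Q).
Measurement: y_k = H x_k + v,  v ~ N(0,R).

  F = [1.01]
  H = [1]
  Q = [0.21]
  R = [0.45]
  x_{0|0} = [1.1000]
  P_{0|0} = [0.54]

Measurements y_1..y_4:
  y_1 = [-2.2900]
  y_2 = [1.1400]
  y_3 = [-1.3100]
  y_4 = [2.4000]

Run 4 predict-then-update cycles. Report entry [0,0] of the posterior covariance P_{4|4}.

P_post[0,0] = 0.2224

step 1: x^-=[1.1110]  P^-=[0.7609]  S=[1.2109]  K=[0.6284]  nu=[-3.4010]  x^+=[-1.0261]  P^+=[0.2828]
step 2: x^-=[-1.0363]  P^-=[0.4984]  S=[0.9484]  K=[0.5255]  nu=[2.1763]  x^+=[0.1074]  P^+=[0.2365]
step 3: x^-=[0.1085]  P^-=[0.4512]  S=[0.9012]  K=[0.5007]  nu=[-1.4185]  x^+=[-0.6017]  P^+=[0.2253]
step 4: x^-=[-0.6077]  P^-=[0.4398]  S=[0.8898]  K=[0.4943]  nu=[3.0077]  x^+=[0.8790]  P^+=[0.2224]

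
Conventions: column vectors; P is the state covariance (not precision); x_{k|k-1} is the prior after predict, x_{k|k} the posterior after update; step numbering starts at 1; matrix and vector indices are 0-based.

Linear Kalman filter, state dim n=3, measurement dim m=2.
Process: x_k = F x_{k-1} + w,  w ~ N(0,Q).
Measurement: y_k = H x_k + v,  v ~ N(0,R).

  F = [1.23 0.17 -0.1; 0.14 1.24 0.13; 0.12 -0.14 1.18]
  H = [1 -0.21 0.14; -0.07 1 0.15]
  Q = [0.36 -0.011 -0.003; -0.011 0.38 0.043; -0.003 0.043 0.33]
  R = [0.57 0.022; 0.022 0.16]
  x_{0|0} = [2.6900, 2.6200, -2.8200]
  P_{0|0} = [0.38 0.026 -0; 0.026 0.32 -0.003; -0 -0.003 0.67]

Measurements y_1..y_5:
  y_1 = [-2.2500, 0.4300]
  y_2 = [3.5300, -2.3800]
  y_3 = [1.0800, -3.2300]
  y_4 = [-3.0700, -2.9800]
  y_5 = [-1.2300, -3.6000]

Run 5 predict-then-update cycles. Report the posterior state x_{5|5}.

x_post = [-1.1058, -3.1298, -4.7614]

step 1: x^-=[4.0361, 3.2588, -3.3716]  P^-=[0.9618 0.1538 -0.0382; 0.1538 0.8989 0.0956; -0.0382 0.0956 1.2748]  S=[1.5156 -0.0463; -0.0463 1.1002]  K=[0.6128 0.0991; 0.0108 0.8207; 0.0875 0.2668]  nu=[-5.1297, -2.0405]  x^+=[0.6902, 1.5288, -4.3647]  P^+=[0.3875 0.0775 -0.1405; 0.0775 0.1585 -0.1433; -0.1405 -0.1433 1.1870]
step 2: x^-=[1.5453, 1.4249, -5.2816]  P^-=[1.0345 0.1879 -0.3345; 0.1879 0.6269 -0.0183; -0.3345 -0.0183 1.9964]  S=[1.4998 0.0016; 0.0016 0.8121]  K=[0.6321 0.0792; 0.0350 0.7523; -0.0345 0.3751]  nu=[3.0234, -2.9045]  x^+=[3.2266, -0.6544, -6.4752]  P^+=[0.4299 0.1056 -0.3263; 0.1056 0.1654 -0.2457; -0.3263 -0.2457 1.8804]
step 3: x^-=[4.5050, -1.2015, -7.1619]  P^-=[1.1668 0.2145 -0.7037; 0.2145 0.6201 -0.0903; -0.7037 -0.0903 2.9429]  S=[1.5400 -0.0189; -0.0189 0.8097]  K=[0.6650 0.0492; 0.0555 0.7319; -0.1711 0.4905]  nu=[-2.6746, -0.6388]  x^+=[2.6948, -1.8175, -7.0177]  P^+=[0.4850 0.1378 -0.5420; 0.1378 0.1832 -0.3682; -0.5420 -0.3682 2.6999]
step 4: x^-=[3.7074, -2.7887, -7.7030]  P^-=[1.3295 0.2478 -1.1345; 0.2478 0.6262 -0.1788; -1.1345 -0.1788 4.0635]  S=[1.5955 -0.0442; -0.0442 0.8196]  K=[0.7016 0.0191; 0.0770 0.7143; -0.3142 0.6055]  nu=[-6.2846, 1.2237]  x^+=[-0.6787, -2.3987, -4.9874]  P^+=[0.5449 0.1727 -0.7737; 0.1727 0.2034 -0.5025; -0.7737 -0.5025 3.5886]
step 5: x^-=[-0.7439, -3.7178, -5.6307]  P^-=[1.5058 0.2849 -1.5986; 0.2849 0.6339 -0.2763; -1.5986 -0.2763 5.2797]  S=[1.6563 -0.0707; -0.0707 0.8309]  K=[0.7375 -0.0098; 0.0980 0.6974; -0.4533 0.7167]  nu=[-0.4786, 0.9103]  x^+=[-1.1058, -3.1298, -4.7614]  P^+=[0.6039 0.2071 -1.0014; 0.2071 0.2236 -0.6354; -1.0014 -0.6354 4.4668]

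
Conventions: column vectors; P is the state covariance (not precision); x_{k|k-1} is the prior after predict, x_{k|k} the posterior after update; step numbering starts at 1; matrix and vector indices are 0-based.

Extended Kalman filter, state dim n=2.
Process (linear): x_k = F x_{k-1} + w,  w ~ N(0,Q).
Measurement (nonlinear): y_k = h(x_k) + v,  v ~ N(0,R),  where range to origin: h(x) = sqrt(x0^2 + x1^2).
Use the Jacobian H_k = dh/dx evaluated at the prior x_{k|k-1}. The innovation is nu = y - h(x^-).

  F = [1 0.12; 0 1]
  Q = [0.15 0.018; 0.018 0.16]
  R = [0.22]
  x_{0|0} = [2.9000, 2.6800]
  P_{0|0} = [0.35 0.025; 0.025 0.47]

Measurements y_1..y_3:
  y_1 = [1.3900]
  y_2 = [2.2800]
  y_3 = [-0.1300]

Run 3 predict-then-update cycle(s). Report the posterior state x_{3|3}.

step 1: x^-=[3.2216, 2.6800]  P^-=[0.5128 0.0994; 0.0994 0.6300]  H_jac=[0.7688 0.6395]  S=[0.8785]  K=[0.5211; 0.5456]  nu=[-2.8006]  x^+=[1.7622, 1.1519]  P^+=[0.2742 -0.1504; -0.1504 0.3685]
step 2: x^-=[1.9004, 1.1519]  P^-=[0.3934 -0.0882; -0.0882 0.5285]  H_jac=[0.8552 0.5183]  S=[0.5716]  K=[0.5087; 0.3474]  nu=[0.0577]  x^+=[1.9298, 1.1719]  P^+=[0.2455 -0.1892; -0.1892 0.4595]
step 3: x^-=[2.0704, 1.1719]  P^-=[0.3567 -0.1160; -0.1160 0.6195]  H_jac=[0.8703 0.4926]  S=[0.5410]  K=[0.4682; 0.3774]  nu=[-2.5091]  x^+=[0.8957, 0.2249]  P^+=[0.2381 -0.2116; -0.2116 0.5424]

x_post = [0.8957, 0.2249]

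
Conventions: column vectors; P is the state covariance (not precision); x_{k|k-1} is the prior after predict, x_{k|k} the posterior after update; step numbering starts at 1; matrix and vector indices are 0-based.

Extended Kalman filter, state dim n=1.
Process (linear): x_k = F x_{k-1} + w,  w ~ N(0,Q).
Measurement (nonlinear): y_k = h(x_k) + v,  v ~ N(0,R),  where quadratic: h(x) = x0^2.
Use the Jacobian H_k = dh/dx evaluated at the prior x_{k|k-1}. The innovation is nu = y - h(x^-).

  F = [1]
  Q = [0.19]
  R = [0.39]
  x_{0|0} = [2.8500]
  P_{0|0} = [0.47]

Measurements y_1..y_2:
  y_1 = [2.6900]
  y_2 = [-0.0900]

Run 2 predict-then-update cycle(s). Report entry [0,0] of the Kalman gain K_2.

step 1: x^-=[2.8500]  P^-=[0.6600]  H_jac=[5.7000]  S=[21.8334]  K=[0.1723]  nu=[-5.4325]  x^+=[1.9140]  P^+=[0.0118]
step 2: x^-=[1.9140]  P^-=[0.2018]  H_jac=[3.8279]  S=[3.3468]  K=[0.2308]  nu=[-3.7532]  x^+=[1.0477]  P^+=[0.0235]

K[0,0] = 0.2308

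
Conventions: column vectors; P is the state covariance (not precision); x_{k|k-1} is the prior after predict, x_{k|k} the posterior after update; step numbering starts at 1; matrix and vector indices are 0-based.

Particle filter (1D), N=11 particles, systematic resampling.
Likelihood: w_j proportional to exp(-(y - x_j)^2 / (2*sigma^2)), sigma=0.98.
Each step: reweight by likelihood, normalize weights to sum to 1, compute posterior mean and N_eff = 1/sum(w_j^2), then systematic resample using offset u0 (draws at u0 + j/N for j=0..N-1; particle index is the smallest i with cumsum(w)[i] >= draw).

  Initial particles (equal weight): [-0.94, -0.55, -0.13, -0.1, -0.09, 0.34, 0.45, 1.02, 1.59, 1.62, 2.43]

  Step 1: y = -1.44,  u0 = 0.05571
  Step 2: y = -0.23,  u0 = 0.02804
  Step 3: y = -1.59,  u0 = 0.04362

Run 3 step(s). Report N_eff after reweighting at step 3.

step 1: w=[0.2799, 0.2111, 0.1305, 0.1252, 0.1235, 0.0613, 0.0497, 0.0137, 0.0027, 0.0024, 0.0001]  mean=-0.3542  Neff=5.6404  idx=[0, 0, 0, 1, 1, 2, 2, 3, 4, 5, 6]
step 2: w=[0.0784, 0.0784, 0.0784, 0.0967, 0.0967, 0.1015, 0.1015, 0.1011, 0.1010, 0.0861, 0.0802]  mean=-0.3078  Neff=10.8687  idx=[0, 1, 2, 3, 4, 5, 6, 7, 8, 9, 10]
step 3: w=[0.1577, 0.1577, 0.1577, 0.1119, 0.1119, 0.0648, 0.0648, 0.0619, 0.0609, 0.0283, 0.0225]  mean=-0.5766  Neff=8.5552  idx=[0, 0, 1, 2, 2, 3, 4, 4, 6, 7, 9]

N_eff = 8.5552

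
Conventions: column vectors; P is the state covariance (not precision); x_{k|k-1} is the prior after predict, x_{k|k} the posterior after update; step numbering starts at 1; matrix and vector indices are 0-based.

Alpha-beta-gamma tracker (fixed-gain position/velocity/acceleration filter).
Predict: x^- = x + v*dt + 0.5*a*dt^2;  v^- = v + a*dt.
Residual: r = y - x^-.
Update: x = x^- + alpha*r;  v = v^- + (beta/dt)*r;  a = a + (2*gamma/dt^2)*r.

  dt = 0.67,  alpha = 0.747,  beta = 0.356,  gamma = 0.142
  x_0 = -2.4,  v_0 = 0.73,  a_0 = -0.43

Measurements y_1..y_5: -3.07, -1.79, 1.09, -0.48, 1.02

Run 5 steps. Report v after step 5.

v_post = 1.8408

step 1: x_pred=-2.0074  r=-1.0626  x^+=-2.8012  v^+=-0.1227  a^+=-1.1023
step 2: x_pred=-3.1308  r=1.3408  x^+=-2.1292  v^+=-0.1488  a^+=-0.2540
step 3: x_pred=-2.2859  r=3.3759  x^+=0.2359  v^+=1.4748  a^+=1.8818
step 4: x_pred=1.6464  r=-2.1264  x^+=0.0580  v^+=1.6058  a^+=0.5365
step 5: x_pred=1.2543  r=-0.2343  x^+=1.0793  v^+=1.8408  a^+=0.3883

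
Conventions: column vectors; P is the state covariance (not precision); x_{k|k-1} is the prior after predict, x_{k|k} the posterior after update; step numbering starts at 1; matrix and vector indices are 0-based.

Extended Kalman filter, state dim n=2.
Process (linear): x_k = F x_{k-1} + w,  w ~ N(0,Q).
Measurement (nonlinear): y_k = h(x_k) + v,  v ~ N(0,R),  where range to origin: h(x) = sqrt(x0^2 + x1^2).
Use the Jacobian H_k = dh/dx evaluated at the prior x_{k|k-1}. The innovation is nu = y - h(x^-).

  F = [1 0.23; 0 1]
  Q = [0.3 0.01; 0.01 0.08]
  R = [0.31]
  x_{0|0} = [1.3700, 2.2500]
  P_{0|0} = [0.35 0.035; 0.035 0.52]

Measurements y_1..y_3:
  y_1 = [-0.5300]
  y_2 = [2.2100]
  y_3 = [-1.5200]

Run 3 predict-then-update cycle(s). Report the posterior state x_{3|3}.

step 1: x^-=[1.8875, 2.2500]  P^-=[0.6936 0.1646; 0.1646 0.6000]  H_jac=[0.6427 0.7661]  S=[1.1108]  K=[0.5149; 0.5091]  nu=[-3.4669]  x^+=[0.1026, 0.4851]  P^+=[0.3992 -0.1265; -0.1265 0.3121]
step 2: x^-=[0.2141, 0.4851]  P^-=[0.6575 -0.0447; -0.0447 0.3921]  H_jac=[0.4038 0.9148]  S=[0.7124]  K=[0.3153; 0.4782]  nu=[1.6797]  x^+=[0.7437, 1.2884]  P^+=[0.5867 -0.1521; -0.1521 0.2292]
step 3: x^-=[1.0400, 1.2884]  P^-=[0.8288 -0.0894; -0.0894 0.3092]  H_jac=[0.6281 0.7781]  S=[0.7368]  K=[0.6121; 0.2503]  nu=[-3.1758]  x^+=[-0.9039, 0.4934]  P^+=[0.5527 -0.2023; -0.2023 0.2630]

x_post = [-0.9039, 0.4934]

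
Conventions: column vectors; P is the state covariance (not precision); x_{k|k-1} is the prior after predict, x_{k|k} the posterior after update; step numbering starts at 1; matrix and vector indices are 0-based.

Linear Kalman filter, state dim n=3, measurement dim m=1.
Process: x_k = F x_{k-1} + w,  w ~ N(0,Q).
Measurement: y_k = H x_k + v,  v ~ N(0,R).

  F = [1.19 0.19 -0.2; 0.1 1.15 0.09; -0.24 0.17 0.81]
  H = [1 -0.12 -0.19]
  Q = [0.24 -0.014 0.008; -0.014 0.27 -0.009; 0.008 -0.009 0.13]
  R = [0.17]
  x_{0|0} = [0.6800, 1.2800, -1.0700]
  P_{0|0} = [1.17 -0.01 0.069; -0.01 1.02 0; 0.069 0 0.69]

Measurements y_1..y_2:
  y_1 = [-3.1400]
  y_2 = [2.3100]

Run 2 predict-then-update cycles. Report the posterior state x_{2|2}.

step 1: x^-=[1.2664, 1.4437, -0.8123]  P^-=[1.9239 0.3278 -0.3367; 0.3278 1.6352 0.2193; -0.3367 0.2193 0.6536]  S=[2.2003]  K=[0.8856; 0.0409; -0.2214]  nu=[-4.3875]  x^+=[-2.6190, 1.2644, 0.1592]  P^+=[0.1983 0.2482 0.0947; 0.2482 1.6315 0.2392; 0.0947 0.2392 0.5457]
step 2: x^-=[-2.9083, 1.2065, 0.9725]  P^-=[0.6505 0.6579 0.0791; 0.6579 2.5424 0.5128; 0.0791 0.5128 0.5554]  S=[0.7126]  K=[0.7810; 0.3584; -0.1234]  nu=[5.5478]  x^+=[1.4246, 3.1949, 0.2877]  P^+=[0.2159 0.4585 0.1478; 0.4585 2.4508 0.5444; 0.1478 0.5444 0.5445]

x_post = [1.4246, 3.1949, 0.2877]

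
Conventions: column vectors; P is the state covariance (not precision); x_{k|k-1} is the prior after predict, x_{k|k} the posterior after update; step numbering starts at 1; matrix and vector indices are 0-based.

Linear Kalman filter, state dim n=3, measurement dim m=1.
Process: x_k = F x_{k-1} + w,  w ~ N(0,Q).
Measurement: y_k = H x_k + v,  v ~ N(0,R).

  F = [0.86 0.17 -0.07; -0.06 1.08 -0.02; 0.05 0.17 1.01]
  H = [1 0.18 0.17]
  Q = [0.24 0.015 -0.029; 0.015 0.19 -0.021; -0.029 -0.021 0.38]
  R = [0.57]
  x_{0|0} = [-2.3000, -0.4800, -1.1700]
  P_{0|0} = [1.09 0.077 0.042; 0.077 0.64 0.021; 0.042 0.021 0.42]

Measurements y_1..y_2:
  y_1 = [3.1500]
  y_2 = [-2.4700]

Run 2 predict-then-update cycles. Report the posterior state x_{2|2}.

x_post = [-0.3667, -0.4923, -0.9703]

step 1: x^-=[-1.9777, -0.3570, -1.3783]  P^-=[1.0837 0.1454 0.0583; 0.1454 0.9298 0.1084; 0.0583 0.1084 0.8424]  S=[1.7869]  K=[0.6266; 0.1853; 0.1237]  nu=[5.4263]  x^+=[1.4226, 0.6486, -0.7072]  P^+=[0.3820 -0.0621 -0.0802; -0.0621 0.8684 0.0674; -0.0802 0.0674 0.8151]
step 2: x^-=[1.3832, 0.6293, -0.5329]  P^-=[0.5415 0.0945 -0.1133; 0.0945 1.2096 0.1964; -0.1133 0.1964 1.2515]  S=[1.1944]  K=[0.4515; 0.2894; 0.1128]  nu=[-3.8759]  x^+=[-0.3667, -0.4923, -0.9703]  P^+=[0.2980 -0.0615 -0.1742; -0.0615 1.1096 0.1574; -0.1742 0.1574 1.2363]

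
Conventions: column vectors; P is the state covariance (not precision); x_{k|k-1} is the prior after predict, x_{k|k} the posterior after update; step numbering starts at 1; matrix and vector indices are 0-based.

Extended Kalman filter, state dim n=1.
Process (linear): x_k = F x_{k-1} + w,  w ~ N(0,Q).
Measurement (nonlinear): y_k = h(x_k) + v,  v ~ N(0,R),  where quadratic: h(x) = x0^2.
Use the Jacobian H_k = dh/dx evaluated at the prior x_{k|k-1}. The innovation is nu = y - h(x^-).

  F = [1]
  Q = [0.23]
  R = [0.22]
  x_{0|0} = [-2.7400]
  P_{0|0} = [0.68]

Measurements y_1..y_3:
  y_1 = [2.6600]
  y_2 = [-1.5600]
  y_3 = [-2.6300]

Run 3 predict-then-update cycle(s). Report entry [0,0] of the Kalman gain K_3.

step 1: x^-=[-2.7400]  P^-=[0.9100]  H_jac=[-5.4800]  S=[27.5477]  K=[-0.1810]  nu=[-4.8476]  x^+=[-1.8625]  P^+=[0.0073]
step 2: x^-=[-1.8625]  P^-=[0.2373]  H_jac=[-3.7249]  S=[3.5121]  K=[-0.2516]  nu=[-5.0288]  x^+=[-0.5970]  P^+=[0.0149]
step 3: x^-=[-0.5970]  P^-=[0.2449]  H_jac=[-1.1940]  S=[0.5691]  K=[-0.5137]  nu=[-2.9864]  x^+=[0.9373]  P^+=[0.0947]

K[0,0] = -0.5137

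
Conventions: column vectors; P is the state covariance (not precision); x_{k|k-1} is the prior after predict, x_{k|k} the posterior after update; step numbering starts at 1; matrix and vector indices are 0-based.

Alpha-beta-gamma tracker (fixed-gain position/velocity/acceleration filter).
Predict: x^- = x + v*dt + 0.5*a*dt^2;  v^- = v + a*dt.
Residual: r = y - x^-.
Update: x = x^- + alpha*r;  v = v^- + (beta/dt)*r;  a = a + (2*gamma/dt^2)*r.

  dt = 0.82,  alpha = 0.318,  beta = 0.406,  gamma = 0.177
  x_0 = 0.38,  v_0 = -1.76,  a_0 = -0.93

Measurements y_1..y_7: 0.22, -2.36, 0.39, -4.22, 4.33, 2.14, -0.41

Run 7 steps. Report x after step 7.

step 1: x_pred=-1.3759  r=1.5959  x^+=-0.8684  v^+=-1.7325  a^+=-0.0898
step 2: x_pred=-2.3192  r=-0.0408  x^+=-2.3322  v^+=-1.8263  a^+=-0.1113
step 3: x_pred=-3.8672  r=4.2572  x^+=-2.5134  v^+=0.1902  a^+=2.1300
step 4: x_pred=-1.6413  r=-2.5787  x^+=-2.4613  v^+=0.6600  a^+=0.7724
step 5: x_pred=-1.6604  r=5.9904  x^+=0.2445  v^+=4.2594  a^+=3.9262
step 6: x_pred=5.0572  r=-2.9172  x^+=4.1295  v^+=6.0344  a^+=2.3903
step 7: x_pred=9.8814  r=-10.2914  x^+=6.6087  v^+=2.8990  a^+=-3.0278

x_post = 6.6087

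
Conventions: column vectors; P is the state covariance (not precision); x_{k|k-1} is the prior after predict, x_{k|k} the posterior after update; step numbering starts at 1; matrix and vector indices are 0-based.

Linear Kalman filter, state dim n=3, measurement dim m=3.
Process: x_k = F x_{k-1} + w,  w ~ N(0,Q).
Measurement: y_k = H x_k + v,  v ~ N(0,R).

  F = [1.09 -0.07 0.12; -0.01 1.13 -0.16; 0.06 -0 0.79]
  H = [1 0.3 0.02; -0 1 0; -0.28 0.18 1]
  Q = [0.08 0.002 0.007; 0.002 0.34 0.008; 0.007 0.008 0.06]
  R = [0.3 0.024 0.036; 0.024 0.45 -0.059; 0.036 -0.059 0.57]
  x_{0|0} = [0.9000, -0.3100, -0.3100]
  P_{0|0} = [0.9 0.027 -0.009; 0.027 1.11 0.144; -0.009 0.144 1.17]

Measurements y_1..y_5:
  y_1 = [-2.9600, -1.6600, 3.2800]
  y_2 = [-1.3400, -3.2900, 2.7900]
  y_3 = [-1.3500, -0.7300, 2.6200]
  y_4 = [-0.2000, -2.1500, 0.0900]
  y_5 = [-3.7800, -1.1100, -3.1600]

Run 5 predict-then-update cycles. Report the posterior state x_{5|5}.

x_post = [-1.3997, -2.2074, -0.0962]

step 1: x^-=[0.9655, -0.3097, -0.1909]  P^-=[1.1627 -0.0621 0.1609; -0.0621 1.7347 -0.0099; 0.1609 -0.0099 0.7926]  S=[1.5882 0.4821 -0.0290; 0.4821 2.1847 0.2607; -0.0290 0.2607 1.4225]  K=[0.7793 -0.1917 -0.0726; 0.0558 0.7716 0.0845; 0.1506 -0.1030 0.5462]  nu=[-3.8288, -1.3503, 3.7970]  x^+=[-2.0348, -1.2444, 1.4452]  P^+=[0.2440 -0.0633 0.0777; -0.0633 0.3436 -0.0749; 0.0777 -0.0749 0.3581]
step 2: x^-=[-1.9574, -1.6170, 1.0196]  P^-=[0.4080 -0.1374 0.1288; -0.1374 0.8167 -0.1100; 0.1288 -0.1100 0.2917]  S=[0.7030 0.1295 0.0532; 0.1295 1.2667 0.0165; 0.0532 0.0165 0.8223]  K=[0.5592 -0.1650 -0.0452; 0.0261 0.6411 0.0773; 0.1427 -0.1050 0.2797]  nu=[1.0821, -1.6730, 1.5134]  x^+=[-1.1447, -2.5443, 1.7731]  P^+=[0.1783 -0.0582 0.0645; -0.0582 0.2845 -0.0603; 0.0645 -0.0603 0.1997]
step 3: x^-=[-0.8569, -3.1474, 1.3321]  P^-=[0.3229 -0.1181 0.0972; -0.1181 0.7318 -0.0763; 0.0972 -0.0763 0.1914]  S=[0.6209 0.1239 0.0511; 0.1239 1.1818 0.0295; 0.0511 0.0295 0.7404]  K=[0.5002 -0.1512 -0.0481; 0.0308 0.6137 0.0930; 0.1260 -0.0827 0.1978]  nu=[0.4244, 2.4174, 1.6145]  x^+=[-1.0877, -1.5007, 1.5050]  P^+=[0.1596 -0.0532 0.0538; -0.0532 0.2714 -0.0459; 0.0538 -0.0459 0.1455]
step 4: x^-=[-0.8999, -1.9257, 1.1237]  P^-=[0.2960 -0.1057 0.0807; -0.1057 0.7083 -0.0560; 0.0807 -0.0560 0.1565]  S=[0.5989 0.1296 0.0476; 0.1296 1.1583 0.0421; 0.0476 0.0421 0.7179]  K=[0.4791 -0.1430 -0.0529; 0.0375 0.6035 0.1030; 0.1130 -0.0671 0.1689]  nu=[1.2552, -0.2243, -0.9390]  x^+=[-0.2168, -2.1106, 1.1220]  P^+=[0.1524 -0.0497 0.0471; -0.0497 0.2664 -0.0375; 0.0471 -0.0375 0.1242]
step 5: x^-=[0.0461, -2.5624, 0.8734]  P^-=[0.2847 -0.0982 0.0719; -0.0982 0.6982 -0.0454; 0.0719 -0.0454 0.1425]  S=[0.5910 0.1344 0.0452; 0.1344 1.1482 0.0487; 0.0452 0.0487 0.7107]  K=[0.4700 -0.1381 -0.0562; 0.0424 0.5985 0.1078; 0.1047 -0.0585 0.1581]  nu=[-3.0748, 1.4524, -3.5593]  x^+=[-1.3997, -2.2074, -0.0962]  P^+=[0.1491 -0.0476 0.0433; -0.0476 0.2640 -0.0331; 0.0433 -0.0331 0.1154]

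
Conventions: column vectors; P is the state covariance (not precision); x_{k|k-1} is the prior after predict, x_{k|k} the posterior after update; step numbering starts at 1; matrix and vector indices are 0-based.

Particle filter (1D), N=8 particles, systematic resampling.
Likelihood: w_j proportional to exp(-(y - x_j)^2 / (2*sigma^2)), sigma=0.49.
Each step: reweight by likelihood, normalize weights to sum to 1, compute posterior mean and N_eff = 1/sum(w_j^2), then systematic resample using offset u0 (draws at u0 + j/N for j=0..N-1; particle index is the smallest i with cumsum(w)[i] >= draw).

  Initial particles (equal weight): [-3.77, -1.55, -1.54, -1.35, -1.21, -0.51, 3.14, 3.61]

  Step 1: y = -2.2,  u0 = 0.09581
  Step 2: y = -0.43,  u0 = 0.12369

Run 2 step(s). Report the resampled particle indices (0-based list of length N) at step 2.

step 1: w=[0.0050, 0.3519, 0.3424, 0.1884, 0.1102, 0.0022, 0.0000, 0.0000]  mean=-1.4802  Neff=3.4641  idx=[1, 1, 1, 2, 2, 3, 3, 4]
step 2: w=[0.0735, 0.0735, 0.0735, 0.0770, 0.0770, 0.1718, 0.1718, 0.2820]  mean=-1.3838  Neff=6.0012  idx=[1, 3, 4, 5, 6, 7, 7, 7]

resampled_idx = [1, 3, 4, 5, 6, 7, 7, 7]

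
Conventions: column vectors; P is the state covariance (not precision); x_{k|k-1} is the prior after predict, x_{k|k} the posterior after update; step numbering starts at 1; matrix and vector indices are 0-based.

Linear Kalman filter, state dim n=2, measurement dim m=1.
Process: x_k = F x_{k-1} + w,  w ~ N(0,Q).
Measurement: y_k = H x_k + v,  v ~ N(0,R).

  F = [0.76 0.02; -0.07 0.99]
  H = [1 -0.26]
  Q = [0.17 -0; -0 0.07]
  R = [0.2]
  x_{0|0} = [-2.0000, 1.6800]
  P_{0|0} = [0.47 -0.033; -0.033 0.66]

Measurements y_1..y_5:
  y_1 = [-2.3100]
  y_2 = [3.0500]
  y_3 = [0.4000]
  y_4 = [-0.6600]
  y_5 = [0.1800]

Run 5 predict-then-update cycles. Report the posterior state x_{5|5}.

step 1: x^-=[-1.4864, 1.8032]  P^-=[0.4407 -0.0367; -0.0367 0.7237]  S=[0.7088]  K=[0.6353; -0.3173]  nu=[-0.3548]  x^+=[-1.7118, 1.9158]  P^+=[0.1547 0.1062; 0.1062 0.6524]
step 2: x^-=[-1.2626, 2.0164]  P^-=[0.2628 0.0844; 0.0844 0.6954]  S=[0.4659]  K=[0.5170; -0.2069]  nu=[4.8369]  x^+=[1.2379, 1.0157]  P^+=[0.1383 0.1343; 0.1343 0.6755]
step 3: x^-=[0.9611, 0.9189]  P^-=[0.2542 0.1068; 0.1068 0.7141]  S=[0.4470]  K=[0.5067; -0.1764]  nu=[-0.3222]  x^+=[0.7979, 0.9757]  P^+=[0.1395 0.1468; 0.1468 0.7002]
step 4: x^-=[0.6259, 0.9101]  P^-=[0.2553 0.1167; 0.1167 0.7366]  S=[0.4444]  K=[0.5062; -0.1684]  nu=[-1.0493]  x^+=[0.0947, 1.0868]  P^+=[0.1414 0.1546; 0.1546 0.7240]
step 5: x^-=[0.0937, 1.0693]  P^-=[0.2567 0.1229; 0.1229 0.7589]  S=[0.4441]  K=[0.5061; -0.1676]  nu=[0.3643]  x^+=[0.2781, 1.0083]  P^+=[0.1430 0.1606; 0.1606 0.7464]

x_post = [0.2781, 1.0083]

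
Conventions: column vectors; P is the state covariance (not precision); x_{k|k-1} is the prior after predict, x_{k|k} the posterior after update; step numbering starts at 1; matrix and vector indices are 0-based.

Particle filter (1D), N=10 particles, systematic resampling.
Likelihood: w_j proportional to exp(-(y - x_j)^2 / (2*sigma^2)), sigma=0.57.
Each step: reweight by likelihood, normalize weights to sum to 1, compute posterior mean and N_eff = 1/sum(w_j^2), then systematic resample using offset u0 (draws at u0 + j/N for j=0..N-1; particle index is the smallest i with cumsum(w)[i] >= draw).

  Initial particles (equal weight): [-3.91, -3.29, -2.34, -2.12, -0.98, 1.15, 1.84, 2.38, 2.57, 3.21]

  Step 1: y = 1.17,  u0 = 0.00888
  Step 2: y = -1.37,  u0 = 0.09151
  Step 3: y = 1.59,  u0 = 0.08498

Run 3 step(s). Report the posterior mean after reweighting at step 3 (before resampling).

post_mean = 1.1500

step 1: w=[0.0000, 0.0000, 0.0000, 0.0000, 0.0005, 0.6031, 0.3024, 0.0634, 0.0296, 0.0010]  mean=1.4797  Neff=2.1734  idx=[5, 5, 5, 5, 5, 5, 6, 6, 6, 7]
step 2: w=[0.1665, 0.1665, 0.1665, 0.1665, 0.1665, 0.1665, 0.0004, 0.0004, 0.0004, 0.0000]  mean=1.1508  Neff=6.0137  idx=[0, 1, 1, 2, 2, 3, 4, 4, 5, 5]
step 3: w=[0.1000, 0.1000, 0.1000, 0.1000, 0.1000, 0.1000, 0.1000, 0.1000, 0.1000, 0.1000]  mean=1.1500  Neff=10.0000  idx=[0, 1, 2, 3, 4, 5, 6, 7, 8, 9]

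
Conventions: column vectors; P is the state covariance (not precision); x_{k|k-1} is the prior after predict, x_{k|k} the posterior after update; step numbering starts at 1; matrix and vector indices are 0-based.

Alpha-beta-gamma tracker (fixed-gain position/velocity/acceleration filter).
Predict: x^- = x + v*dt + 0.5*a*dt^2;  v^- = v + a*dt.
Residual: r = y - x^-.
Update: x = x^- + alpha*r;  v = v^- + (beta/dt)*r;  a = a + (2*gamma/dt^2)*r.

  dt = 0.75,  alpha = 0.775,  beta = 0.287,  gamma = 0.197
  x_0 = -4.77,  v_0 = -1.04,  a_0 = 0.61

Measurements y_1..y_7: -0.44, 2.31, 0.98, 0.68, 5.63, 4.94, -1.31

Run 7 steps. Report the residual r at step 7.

resid = -4.8323

step 1: x_pred=-5.3784  r=4.9384  x^+=-1.5511  v^+=1.3073  a^+=4.0691
step 2: x_pred=0.5737  r=1.7363  x^+=1.9193  v^+=5.0235  a^+=5.2853
step 3: x_pred=7.1735  r=-6.1935  x^+=2.3735  v^+=6.6174  a^+=0.9471
step 4: x_pred=7.6030  r=-6.9230  x^+=2.2377  v^+=4.6785  a^+=-3.9021
step 5: x_pred=4.6491  r=0.9809  x^+=5.4093  v^+=2.1273  a^+=-3.2150
step 6: x_pred=6.1006  r=-1.1606  x^+=5.2011  v^+=-0.7280  a^+=-4.0279
step 7: x_pred=3.5223  r=-4.8323  x^+=-0.2227  v^+=-5.5981  a^+=-7.4127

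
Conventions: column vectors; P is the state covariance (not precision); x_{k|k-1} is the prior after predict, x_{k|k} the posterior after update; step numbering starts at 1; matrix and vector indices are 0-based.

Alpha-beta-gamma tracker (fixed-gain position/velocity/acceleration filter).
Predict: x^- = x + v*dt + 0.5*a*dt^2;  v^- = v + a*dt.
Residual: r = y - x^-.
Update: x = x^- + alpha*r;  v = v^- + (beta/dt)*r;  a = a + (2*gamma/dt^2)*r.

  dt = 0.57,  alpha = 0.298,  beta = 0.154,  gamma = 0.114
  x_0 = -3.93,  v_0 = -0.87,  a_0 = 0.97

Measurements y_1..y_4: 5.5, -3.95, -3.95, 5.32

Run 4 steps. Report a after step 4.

a_post = -0.3286

step 1: x_pred=-4.2683  r=9.7683  x^+=-1.3574  v^+=2.3221  a^+=7.8250
step 2: x_pred=1.2374  r=-5.1874  x^+=-0.3085  v^+=5.3808  a^+=4.1847
step 3: x_pred=3.4384  r=-7.3884  x^+=1.2367  v^+=5.7699  a^+=-1.0001
step 4: x_pred=4.3630  r=0.9570  x^+=4.6482  v^+=5.4584  a^+=-0.3286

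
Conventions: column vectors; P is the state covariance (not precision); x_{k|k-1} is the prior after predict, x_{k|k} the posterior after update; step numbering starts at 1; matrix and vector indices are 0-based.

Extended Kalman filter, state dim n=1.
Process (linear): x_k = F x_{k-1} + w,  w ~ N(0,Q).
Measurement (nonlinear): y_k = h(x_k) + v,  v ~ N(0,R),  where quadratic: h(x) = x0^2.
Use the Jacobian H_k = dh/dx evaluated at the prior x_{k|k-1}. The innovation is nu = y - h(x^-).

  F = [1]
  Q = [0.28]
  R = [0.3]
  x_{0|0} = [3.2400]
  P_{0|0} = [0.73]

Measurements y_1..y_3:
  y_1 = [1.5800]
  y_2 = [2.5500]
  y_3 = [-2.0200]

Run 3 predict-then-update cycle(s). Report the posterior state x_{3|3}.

step 1: x^-=[3.2400]  P^-=[1.0100]  H_jac=[6.4800]  S=[42.7103]  K=[0.1532]  nu=[-8.9176]  x^+=[1.8735]  P^+=[0.0071]
step 2: x^-=[1.8735]  P^-=[0.2871]  H_jac=[3.7470]  S=[4.3308]  K=[0.2484]  nu=[-0.9600]  x^+=[1.6350]  P^+=[0.0199]
step 3: x^-=[1.6350]  P^-=[0.2999]  H_jac=[3.2701]  S=[3.5068]  K=[0.2796]  nu=[-4.6934]  x^+=[0.3226]  P^+=[0.0257]

x_post = [0.3226]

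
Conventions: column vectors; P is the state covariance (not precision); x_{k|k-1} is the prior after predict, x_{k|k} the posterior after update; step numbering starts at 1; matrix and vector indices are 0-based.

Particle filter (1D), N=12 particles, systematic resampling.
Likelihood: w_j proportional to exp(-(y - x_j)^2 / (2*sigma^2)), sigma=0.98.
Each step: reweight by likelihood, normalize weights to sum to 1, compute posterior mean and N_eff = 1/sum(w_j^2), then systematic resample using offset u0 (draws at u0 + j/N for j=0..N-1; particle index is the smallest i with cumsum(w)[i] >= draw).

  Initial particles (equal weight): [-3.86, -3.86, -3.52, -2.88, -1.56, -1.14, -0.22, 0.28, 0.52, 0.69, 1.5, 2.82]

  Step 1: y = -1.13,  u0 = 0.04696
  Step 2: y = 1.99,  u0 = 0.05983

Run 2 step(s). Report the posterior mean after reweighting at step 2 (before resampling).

step 1: w=[0.0056, 0.0056, 0.0140, 0.0555, 0.2484, 0.2734, 0.1777, 0.0971, 0.0663, 0.0487, 0.0075, 0.0001]  mean=-0.8842  Neff=5.3295  idx=[3, 4, 4, 4, 5, 5, 5, 6, 6, 7, 8, 9]
step 2: w=[0.0000, 0.0012, 0.0012, 0.0012, 0.0054, 0.0054, 0.0054, 0.0691, 0.0691, 0.1918, 0.2854, 0.3647]  mean=0.3992  Neff=3.8329  idx=[7, 8, 9, 9, 10, 10, 10, 11, 11, 11, 11, 11]

post_mean = 0.3992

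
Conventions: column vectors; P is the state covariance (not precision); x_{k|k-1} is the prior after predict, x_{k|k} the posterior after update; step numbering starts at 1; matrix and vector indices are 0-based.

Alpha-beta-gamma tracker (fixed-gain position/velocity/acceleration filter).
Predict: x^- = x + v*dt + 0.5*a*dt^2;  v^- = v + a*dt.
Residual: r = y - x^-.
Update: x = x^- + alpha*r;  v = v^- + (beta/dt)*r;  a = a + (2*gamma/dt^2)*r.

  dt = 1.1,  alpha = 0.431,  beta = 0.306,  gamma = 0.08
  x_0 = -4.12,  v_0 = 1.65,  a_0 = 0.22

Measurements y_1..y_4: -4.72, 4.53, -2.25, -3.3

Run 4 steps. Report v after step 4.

v_post = -0.1815

step 1: x_pred=-2.1719  r=-2.5481  x^+=-3.2701  v^+=1.1832  a^+=-0.1169
step 2: x_pred=-2.0394  r=6.5694  x^+=0.7920  v^+=2.8820  a^+=0.7517
step 3: x_pred=4.4170  r=-6.6670  x^+=1.5435  v^+=1.8543  a^+=-0.1298
step 4: x_pred=3.5047  r=-6.8047  x^+=0.5719  v^+=-0.1815  a^+=-1.0296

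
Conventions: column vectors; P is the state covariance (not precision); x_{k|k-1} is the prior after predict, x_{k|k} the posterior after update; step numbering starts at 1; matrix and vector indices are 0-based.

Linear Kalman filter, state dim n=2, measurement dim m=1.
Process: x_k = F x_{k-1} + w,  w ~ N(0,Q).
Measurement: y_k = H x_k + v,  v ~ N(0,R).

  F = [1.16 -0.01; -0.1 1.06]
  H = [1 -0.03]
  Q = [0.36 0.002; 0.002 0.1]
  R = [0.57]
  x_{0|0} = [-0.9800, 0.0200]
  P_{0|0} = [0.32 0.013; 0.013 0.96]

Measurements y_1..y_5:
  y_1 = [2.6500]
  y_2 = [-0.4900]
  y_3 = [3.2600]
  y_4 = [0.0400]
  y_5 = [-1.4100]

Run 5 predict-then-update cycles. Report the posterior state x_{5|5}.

x_post = [-0.3605, -0.2726]

step 1: x^-=[-1.1370, 0.1192]  P^-=[0.7904 -0.0293; -0.0293 1.1791]  S=[1.3632]  K=[0.5804; -0.0474]  nu=[3.7906]  x^+=[1.0632, -0.0606]  P^+=[0.3311 0.0082; 0.0082 1.1760]
step 2: x^-=[1.2339, -0.1706]  P^-=[0.8055 -0.0387; -0.0387 1.4230]  S=[1.3791]  K=[0.5849; -0.0590]  nu=[-1.7291]  x^+=[0.2226, -0.0685]  P^+=[0.3337 0.0089; 0.0089 1.4181]
step 3: x^-=[0.2589, -0.0949]  P^-=[0.8089 -0.0408; -0.0408 1.6949]  S=[1.3829]  K=[0.5858; -0.0663]  nu=[2.9982]  x^+=[2.0154, -0.2936]  P^+=[0.3343 0.0129; 0.0129 1.6888]
step 4: x^-=[2.3408, -0.5127]  P^-=[0.8097 -0.0388; -0.0388 1.9982]  S=[1.3838]  K=[0.5860; -0.0714]  nu=[-2.3161]  x^+=[0.9836, -0.3474]  P^+=[0.3346 0.0191; 0.0191 1.9911]
step 5: x^-=[1.1444, -0.4666]  P^-=[0.8100 -0.0345; -0.0345 2.3365]  S=[1.3841]  K=[0.5859; -0.0755]  nu=[-2.5684]  x^+=[-0.3605, -0.2726]  P^+=[0.3348 0.0268; 0.0268 2.3286]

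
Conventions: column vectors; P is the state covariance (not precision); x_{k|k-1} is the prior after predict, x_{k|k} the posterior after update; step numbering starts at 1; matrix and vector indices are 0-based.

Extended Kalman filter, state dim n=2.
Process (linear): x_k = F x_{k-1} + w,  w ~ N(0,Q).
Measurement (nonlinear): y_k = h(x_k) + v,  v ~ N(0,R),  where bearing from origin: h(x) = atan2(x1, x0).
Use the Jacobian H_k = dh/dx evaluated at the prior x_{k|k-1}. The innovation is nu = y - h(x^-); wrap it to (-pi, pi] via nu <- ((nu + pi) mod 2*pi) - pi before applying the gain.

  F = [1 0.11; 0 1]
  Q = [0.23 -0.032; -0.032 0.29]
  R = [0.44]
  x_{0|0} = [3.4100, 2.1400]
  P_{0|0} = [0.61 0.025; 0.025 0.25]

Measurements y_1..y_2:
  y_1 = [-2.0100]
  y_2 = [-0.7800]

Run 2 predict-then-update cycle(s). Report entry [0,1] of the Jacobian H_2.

H_jac[0,1] = 0.2040

step 1: x^-=[3.6454, 2.1400]  P^-=[0.8485 0.0205; 0.0205 0.5400]  H_jac=[-0.1198 0.2040]  S=[0.4736]  K=[-0.2057; 0.2274]  nu=[-2.5408]  x^+=[4.1681, 1.5622]  P^+=[0.8285 0.0427; 0.0427 0.5155]
step 2: x^-=[4.3400, 1.5622]  P^-=[1.0741 0.0674; 0.0674 0.8055]  H_jac=[-0.0734 0.2040]  S=[0.4773]  K=[-0.1364; 0.3339]  nu=[-1.1255]  x^+=[4.4935, 1.1864]  P^+=[1.0652 0.0891; 0.0891 0.7523]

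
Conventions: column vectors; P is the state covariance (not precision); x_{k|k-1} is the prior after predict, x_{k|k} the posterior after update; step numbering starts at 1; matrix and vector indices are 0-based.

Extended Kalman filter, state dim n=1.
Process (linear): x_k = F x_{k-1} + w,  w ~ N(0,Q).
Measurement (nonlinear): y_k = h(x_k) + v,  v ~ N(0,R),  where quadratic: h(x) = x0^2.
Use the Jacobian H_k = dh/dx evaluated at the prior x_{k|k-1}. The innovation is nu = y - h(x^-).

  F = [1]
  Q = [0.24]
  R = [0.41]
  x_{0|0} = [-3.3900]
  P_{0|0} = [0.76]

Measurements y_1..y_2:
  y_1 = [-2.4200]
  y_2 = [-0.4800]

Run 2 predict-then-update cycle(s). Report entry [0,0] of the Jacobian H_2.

step 1: x^-=[-3.3900]  P^-=[1.0000]  H_jac=[-6.7800]  S=[46.3784]  K=[-0.1462]  nu=[-13.9121]  x^+=[-1.3562]  P^+=[0.0088]
step 2: x^-=[-1.3562]  P^-=[0.2488]  H_jac=[-2.7124]  S=[2.2408]  K=[-0.3012]  nu=[-2.3193]  x^+=[-0.6576]  P^+=[0.0455]

H_jac[0,0] = -2.7124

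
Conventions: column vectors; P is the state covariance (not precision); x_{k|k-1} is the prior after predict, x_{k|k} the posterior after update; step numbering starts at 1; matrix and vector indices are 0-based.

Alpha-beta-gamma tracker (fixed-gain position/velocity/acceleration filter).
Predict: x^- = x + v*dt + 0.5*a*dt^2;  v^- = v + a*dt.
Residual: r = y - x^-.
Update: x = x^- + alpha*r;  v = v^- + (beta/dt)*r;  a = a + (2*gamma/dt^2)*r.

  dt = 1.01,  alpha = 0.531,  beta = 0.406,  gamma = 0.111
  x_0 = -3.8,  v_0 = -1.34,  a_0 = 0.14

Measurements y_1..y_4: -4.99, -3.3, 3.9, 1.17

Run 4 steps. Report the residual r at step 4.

resid = -4.4360

step 1: x_pred=-5.0820  r=0.0920  x^+=-5.0331  v^+=-1.1616  a^+=0.1600
step 2: x_pred=-6.1248  r=2.8248  x^+=-4.6248  v^+=0.1355  a^+=0.7748
step 3: x_pred=-4.0928  r=7.9928  x^+=0.1514  v^+=4.1310  a^+=2.5142
step 4: x_pred=5.6060  r=-4.4360  x^+=3.2505  v^+=4.8871  a^+=1.5488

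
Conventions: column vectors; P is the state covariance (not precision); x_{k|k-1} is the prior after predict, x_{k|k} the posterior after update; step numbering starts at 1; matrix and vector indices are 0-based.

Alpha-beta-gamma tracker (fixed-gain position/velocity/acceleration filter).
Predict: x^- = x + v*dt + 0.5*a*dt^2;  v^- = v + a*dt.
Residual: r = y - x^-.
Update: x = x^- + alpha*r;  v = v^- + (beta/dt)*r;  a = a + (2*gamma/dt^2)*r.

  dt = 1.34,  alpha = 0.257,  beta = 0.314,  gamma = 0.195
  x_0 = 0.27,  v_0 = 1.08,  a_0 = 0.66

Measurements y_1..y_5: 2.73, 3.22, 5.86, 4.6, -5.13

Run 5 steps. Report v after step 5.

v_post = -5.0344

step 1: x_pred=2.3097  r=0.4203  x^+=2.4178  v^+=2.0629  a^+=0.7513
step 2: x_pred=5.8565  r=-2.6365  x^+=5.1789  v^+=2.4518  a^+=0.1786
step 3: x_pred=8.6247  r=-2.7647  x^+=7.9142  v^+=2.0433  a^+=-0.4218
step 4: x_pred=10.2735  r=-5.6735  x^+=8.8154  v^+=0.1486  a^+=-1.6541
step 5: x_pred=7.5294  r=-12.6594  x^+=4.2759  v^+=-5.0344  a^+=-4.4037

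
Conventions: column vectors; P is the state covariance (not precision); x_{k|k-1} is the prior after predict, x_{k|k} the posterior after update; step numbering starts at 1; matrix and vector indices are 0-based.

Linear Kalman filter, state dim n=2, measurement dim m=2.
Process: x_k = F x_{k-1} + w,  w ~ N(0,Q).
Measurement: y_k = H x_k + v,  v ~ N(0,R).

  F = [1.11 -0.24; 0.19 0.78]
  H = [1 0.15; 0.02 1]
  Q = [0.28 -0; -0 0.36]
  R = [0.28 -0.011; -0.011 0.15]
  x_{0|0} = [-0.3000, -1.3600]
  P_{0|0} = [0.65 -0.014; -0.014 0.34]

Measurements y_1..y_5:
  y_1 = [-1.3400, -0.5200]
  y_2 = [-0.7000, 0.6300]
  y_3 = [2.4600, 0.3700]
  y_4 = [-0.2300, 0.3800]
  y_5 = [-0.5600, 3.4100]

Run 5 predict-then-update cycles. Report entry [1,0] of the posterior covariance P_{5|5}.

step 1: x^-=[-0.0066, -1.1178]  P^-=[1.1079 0.0620; 0.0620 0.5862]  S=[1.4197 0.1612; 0.1612 0.7391]  K=[0.7937 -0.0593; 0.0157 0.7913]  nu=[-1.1657, 0.5979]  x^+=[-0.9673, -0.6629]  P^+=[0.2262 -0.0222; -0.0222 0.1190]
step 2: x^-=[-0.9146, -0.7009]  P^-=[0.5774 0.0073; 0.0073 0.4340]  S=[0.8693 0.0729; 0.0729 0.5845]  K=[0.6697 -0.0514; 0.0212 0.7401]  nu=[0.3197, 1.3492]  x^+=[-0.7698, 0.3044]  P^+=[0.1909 -0.0189; -0.0189 0.1112]
step 3: x^-=[-0.9275, 0.0912]  P^-=[0.5317 0.0040; 0.0040 0.4289]  S=[0.8225 0.0679; 0.0679 0.5793]  K=[0.6514 -0.0512; 0.0221 0.7380]  nu=[3.3738, 0.2974]  x^+=[1.2549, 0.3851]  P^+=[0.1857 -0.0186; -0.0186 0.1108]
step 4: x^-=[1.3005, 0.5388]  P^-=[0.5251 0.0032; 0.0032 0.4286]  S=[0.8157 0.0670; 0.0670 0.5790]  K=[0.6486 -0.0514; 0.0221 0.7379]  nu=[-1.6113, -0.1848]  x^+=[0.2650, 0.3668]  P^+=[0.1849 -0.0185; -0.0185 0.1108]
step 5: x^-=[0.2061, 0.3364]  P^-=[0.5241 0.0031; 0.0031 0.4286]  S=[0.8147 0.0668; 0.0668 0.5789]  K=[0.6481 -0.0514; 0.0221 0.7379]  nu=[-0.8165, 3.0695]  x^+=[-0.4810, 2.5832]  P^+=[0.1848 -0.0185; -0.0185 0.1108]

P_post[1,0] = -0.0185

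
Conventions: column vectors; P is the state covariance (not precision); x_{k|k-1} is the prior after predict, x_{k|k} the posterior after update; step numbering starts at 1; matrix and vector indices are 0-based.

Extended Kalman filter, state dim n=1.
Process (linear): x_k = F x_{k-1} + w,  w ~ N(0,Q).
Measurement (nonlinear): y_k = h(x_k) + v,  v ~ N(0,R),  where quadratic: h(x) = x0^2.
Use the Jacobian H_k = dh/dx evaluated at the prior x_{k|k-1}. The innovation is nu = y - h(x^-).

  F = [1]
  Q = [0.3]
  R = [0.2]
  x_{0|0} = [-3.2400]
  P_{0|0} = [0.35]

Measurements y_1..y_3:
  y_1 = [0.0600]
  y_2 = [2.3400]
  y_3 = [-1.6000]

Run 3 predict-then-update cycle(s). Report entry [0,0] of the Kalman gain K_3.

step 1: x^-=[-3.2400]  P^-=[0.6500]  H_jac=[-6.4800]  S=[27.4938]  K=[-0.1532]  nu=[-10.4376]  x^+=[-1.6410]  P^+=[0.0047]
step 2: x^-=[-1.6410]  P^-=[0.3047]  H_jac=[-3.2820]  S=[3.4823]  K=[-0.2872]  nu=[-0.3528]  x^+=[-1.5397]  P^+=[0.0175]
step 3: x^-=[-1.5397]  P^-=[0.3175]  H_jac=[-3.0793]  S=[3.2106]  K=[-0.3045]  nu=[-3.9705]  x^+=[-0.3306]  P^+=[0.0198]

K[0,0] = -0.3045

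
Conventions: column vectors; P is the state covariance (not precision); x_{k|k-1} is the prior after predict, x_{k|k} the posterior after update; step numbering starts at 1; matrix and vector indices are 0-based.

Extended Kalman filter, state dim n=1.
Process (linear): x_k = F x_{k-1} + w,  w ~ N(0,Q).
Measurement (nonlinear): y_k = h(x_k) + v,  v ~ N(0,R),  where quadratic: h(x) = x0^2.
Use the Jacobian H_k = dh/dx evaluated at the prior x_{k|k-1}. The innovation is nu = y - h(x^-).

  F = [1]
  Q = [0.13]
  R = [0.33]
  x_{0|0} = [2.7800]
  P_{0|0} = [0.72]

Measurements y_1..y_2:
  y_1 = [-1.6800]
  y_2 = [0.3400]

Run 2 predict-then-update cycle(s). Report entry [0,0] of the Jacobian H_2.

step 1: x^-=[2.7800]  P^-=[0.8500]  H_jac=[5.5600]  S=[26.6066]  K=[0.1776]  nu=[-9.4084]  x^+=[1.1088]  P^+=[0.0105]
step 2: x^-=[1.1088]  P^-=[0.1405]  H_jac=[2.2177]  S=[1.0212]  K=[0.3052]  nu=[-0.8895]  x^+=[0.8373]  P^+=[0.0454]

H_jac[0,0] = 2.2177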